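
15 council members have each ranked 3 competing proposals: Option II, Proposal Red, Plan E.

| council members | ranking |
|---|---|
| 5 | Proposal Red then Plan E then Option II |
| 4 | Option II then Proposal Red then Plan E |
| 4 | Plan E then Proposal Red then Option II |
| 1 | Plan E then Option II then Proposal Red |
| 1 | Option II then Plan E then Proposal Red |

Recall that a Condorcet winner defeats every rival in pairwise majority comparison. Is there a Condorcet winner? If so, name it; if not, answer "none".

Proposal Red

Check each pair by majority over 15 ballots:
Option II–Proposal Red: Proposal Red 9–6.
Option II vs Plan E: Plan E wins 10–5.
Proposal Red vs Plan E: Proposal Red wins 9–6.
Proposal Red defeats every rival head-to-head and is the Condorcet winner.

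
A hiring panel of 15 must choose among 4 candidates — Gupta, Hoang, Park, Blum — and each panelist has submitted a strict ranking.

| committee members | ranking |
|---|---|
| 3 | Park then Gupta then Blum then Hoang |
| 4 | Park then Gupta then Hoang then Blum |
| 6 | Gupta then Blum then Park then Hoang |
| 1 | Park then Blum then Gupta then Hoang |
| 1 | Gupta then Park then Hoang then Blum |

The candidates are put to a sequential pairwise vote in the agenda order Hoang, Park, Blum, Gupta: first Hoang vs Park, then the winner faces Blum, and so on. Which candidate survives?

Round 1: Hoang vs Park — 0–15, Park advances.
Round 2: Park vs Blum — 9–6, Park advances.
Round 3: Park vs Gupta — 8–7, Park advances.
Park survives the agenda.

Park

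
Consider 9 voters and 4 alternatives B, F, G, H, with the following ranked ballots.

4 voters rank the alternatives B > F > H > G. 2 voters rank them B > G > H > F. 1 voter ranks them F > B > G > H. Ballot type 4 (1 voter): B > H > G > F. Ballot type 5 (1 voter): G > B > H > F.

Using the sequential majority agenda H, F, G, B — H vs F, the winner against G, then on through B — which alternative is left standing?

B

Round 1: H vs F — 4–5, F advances.
Round 2: F vs G — 5–4, F advances.
Round 3: F vs B — 1–8, B advances.
B survives the agenda.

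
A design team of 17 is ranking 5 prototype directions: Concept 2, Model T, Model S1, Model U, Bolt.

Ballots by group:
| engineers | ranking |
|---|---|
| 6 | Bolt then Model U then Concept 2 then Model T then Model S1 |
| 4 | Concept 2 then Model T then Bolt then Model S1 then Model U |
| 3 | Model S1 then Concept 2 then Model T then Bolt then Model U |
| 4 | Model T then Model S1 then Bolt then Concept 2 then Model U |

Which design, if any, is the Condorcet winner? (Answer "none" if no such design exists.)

none

Check each pair by majority over 17 ballots:
Concept 2 vs Model T: Concept 2 is ranked higher on 6+4+3 = 13 ballots, Model T on 4. Concept 2 wins 13–4.
Concept 2 vs Model S1: Concept 2 preferred on 6+4 = 10 ballots; Concept 2 wins 10–7.
Concept 2 vs Model U: 11 to 6, Concept 2.
Concept 2 vs Bolt: 4+3 = 7 for Concept 2, 10 for Bolt — Bolt by 10–7.
Model T vs Model S1: 6+4+4 = 14 for Model T, 3 for Model S1 — Model T by 14–3.
Model T vs Model U: Model T preferred on 4+3+4 = 11 ballots; Model T wins 11–6.
Model T vs Bolt: Model T is ranked higher on 4+3+4 = 11 ballots, Bolt on 6. Model T wins 11–6.
Model S1 vs Model U: Model S1 is ranked higher on 4+3+4 = 11 ballots, Model U on 6. Model S1 wins 11–6.
Model S1 vs Bolt: 7 to 10, Bolt.
Model U vs Bolt: Model U is ranked higher on 0 ballots, Bolt on 17. Bolt wins 17–0.
No design is unbeaten: Concept 2 loses to Bolt; Model T loses to Concept 2; Model S1 loses to Concept 2; Model U loses to Concept 2; Bolt loses to Model T. In particular Concept 2 → Model T → Bolt → Concept 2 is a majority cycle — no Condorcet winner exists.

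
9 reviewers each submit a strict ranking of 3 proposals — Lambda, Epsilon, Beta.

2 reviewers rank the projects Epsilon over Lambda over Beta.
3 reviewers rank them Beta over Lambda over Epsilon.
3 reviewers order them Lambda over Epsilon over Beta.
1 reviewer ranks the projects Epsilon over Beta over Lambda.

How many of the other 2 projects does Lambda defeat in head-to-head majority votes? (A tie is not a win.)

Lambda against each rival (9 reviewers):
Lambda vs Epsilon: Lambda, 6–3.
Lambda vs Beta: Lambda wins 5–4.
Lambda beats Epsilon, Beta — 2 pairwise wins.

2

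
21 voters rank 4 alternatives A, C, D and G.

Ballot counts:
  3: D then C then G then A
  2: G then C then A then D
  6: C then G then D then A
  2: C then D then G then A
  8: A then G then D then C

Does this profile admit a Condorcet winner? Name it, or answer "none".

Pairwise majorities:
A vs C: 8 for A, 13 for C — C by 13–8.
A vs D: A is ranked higher on 2+8 = 10 ballots, D on 11. D wins 11–10.
A vs G: 8 to 13, G.
C vs D: 2+6+2 = 10 for C, 11 for D — D by 11–10.
C vs G: 11 to 10, C.
D vs G: D preferred on 3+2 = 5 ballots; G wins 16–5.
Every alternative loses at least once (A loses to C; C loses to D; D loses to G; G loses to C). The majority relation contains the cycle C → G → D → C, so there is no Condorcet winner.

none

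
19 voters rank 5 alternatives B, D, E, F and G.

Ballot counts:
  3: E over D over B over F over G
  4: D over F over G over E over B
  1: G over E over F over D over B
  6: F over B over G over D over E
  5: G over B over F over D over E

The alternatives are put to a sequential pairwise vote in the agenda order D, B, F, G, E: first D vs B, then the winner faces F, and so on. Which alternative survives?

Round 1: D vs B — 8–11, B advances.
Round 2: B vs F — 8–11, F advances.
Round 3: F vs G — 13–6, F advances.
Round 4: F vs E — 15–4, F advances.
The agenda winner is F.

F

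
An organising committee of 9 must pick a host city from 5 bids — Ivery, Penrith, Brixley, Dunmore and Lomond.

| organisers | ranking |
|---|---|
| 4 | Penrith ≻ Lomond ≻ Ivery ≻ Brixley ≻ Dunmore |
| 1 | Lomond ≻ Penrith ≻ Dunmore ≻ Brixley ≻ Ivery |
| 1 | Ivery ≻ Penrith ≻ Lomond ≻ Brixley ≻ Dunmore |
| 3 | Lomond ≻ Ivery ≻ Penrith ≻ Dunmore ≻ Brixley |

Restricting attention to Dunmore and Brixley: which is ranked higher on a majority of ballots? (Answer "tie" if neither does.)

Ballots ranking Dunmore above Brixley: 1 + 3 = 4.
Ballots ranking Brixley above Dunmore: 9 − 4 = 5.
Brixley wins the head-to-head 5–4.

Brixley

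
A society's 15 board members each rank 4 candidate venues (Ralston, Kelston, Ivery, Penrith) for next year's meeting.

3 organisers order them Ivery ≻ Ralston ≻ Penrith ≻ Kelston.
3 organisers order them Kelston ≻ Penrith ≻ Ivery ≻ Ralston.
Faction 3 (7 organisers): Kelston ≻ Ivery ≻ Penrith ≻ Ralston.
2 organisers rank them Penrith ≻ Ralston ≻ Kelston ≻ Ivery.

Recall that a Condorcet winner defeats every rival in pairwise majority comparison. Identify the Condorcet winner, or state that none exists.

Kelston

Head-to-head results (15 organisers):
Ralston vs Kelston: 3+2 = 5 for Ralston, 10 for Kelston — Kelston by 10–5.
Ralston vs Ivery: Ivery, 13–2.
Ralston vs Penrith: Ralston preferred on 3 ballots; Penrith wins 12–3.
Kelston–Ivery: Kelston 12–3.
Kelston–Penrith: Kelston 10–5.
Ivery vs Penrith: 10 to 5, Ivery.
Kelston wins every pairwise contest, so Kelston is the Condorcet winner.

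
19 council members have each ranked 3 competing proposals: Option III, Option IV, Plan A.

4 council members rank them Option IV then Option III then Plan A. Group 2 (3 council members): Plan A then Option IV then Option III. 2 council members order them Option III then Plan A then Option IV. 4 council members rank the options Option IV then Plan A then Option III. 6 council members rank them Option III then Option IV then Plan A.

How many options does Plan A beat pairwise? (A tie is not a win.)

0

Plan A against each rival (19 council members):
Plan A vs Option III: Option III wins 12–7.
Plan A vs Option IV: 5 to 14, Option IV.
Plan A beats no one; loses to Option III, Option IV — 0 pairwise wins.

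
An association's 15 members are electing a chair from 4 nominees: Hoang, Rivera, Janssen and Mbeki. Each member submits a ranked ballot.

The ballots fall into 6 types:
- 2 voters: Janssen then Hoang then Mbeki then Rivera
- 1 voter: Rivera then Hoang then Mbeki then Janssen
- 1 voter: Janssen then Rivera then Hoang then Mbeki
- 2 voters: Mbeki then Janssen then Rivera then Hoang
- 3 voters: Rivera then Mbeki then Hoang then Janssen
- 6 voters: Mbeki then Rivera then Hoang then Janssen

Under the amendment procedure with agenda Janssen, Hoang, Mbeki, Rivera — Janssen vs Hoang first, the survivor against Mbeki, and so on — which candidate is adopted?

Mbeki

Round 1: Janssen vs Hoang — 5–10, Hoang advances.
Round 2: Hoang vs Mbeki — 4–11, Mbeki advances.
Round 3: Mbeki vs Rivera — 10–5, Mbeki advances.
Mbeki survives the agenda.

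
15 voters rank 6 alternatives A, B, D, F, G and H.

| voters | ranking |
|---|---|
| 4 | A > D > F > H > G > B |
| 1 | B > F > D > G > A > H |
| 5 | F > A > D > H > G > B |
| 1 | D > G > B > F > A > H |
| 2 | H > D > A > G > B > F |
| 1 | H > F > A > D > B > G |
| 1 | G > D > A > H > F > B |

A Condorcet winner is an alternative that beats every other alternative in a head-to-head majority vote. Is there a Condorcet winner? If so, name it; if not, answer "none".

none

Check each pair by majority over 15 ballots:
A vs B: A is ranked higher on 4+5+2+1+1 = 13 ballots, B on 2. A wins 13–2.
A vs D: A preferred on 4+5+1 = 10 ballots; A wins 10–5.
A vs F: A preferred on 4+2+1 = 7 ballots; F wins 8–7.
A vs G: A preferred on 4+5+2+1 = 12 ballots; A wins 12–3.
A vs H: 12 to 3, A.
B vs D: B is ranked higher on 1 ballot, D on 14. D wins 14–1.
B vs F: B is ranked higher on 1+1+2 = 4 ballots, F on 11. F wins 11–4.
B vs G: 2 to 13, G.
B vs H: B preferred on 1+1 = 2 ballots; H wins 13–2.
D vs F: 4+1+2+1 = 8 for D, 7 for F — D by 8–7.
D vs G: D preferred on 4+1+5+1+2+1 = 14 ballots; D wins 14–1.
D vs H: D is ranked higher on 4+1+5+1+1 = 12 ballots, H on 3. D wins 12–3.
F vs G: 11 to 4, F.
F vs H: 11 to 4, F.
G vs H: G preferred on 1+1+1 = 3 ballots; H wins 12–3.
Every alternative loses at least once (A loses to F; B loses to A; D loses to A; F loses to D; G loses to A; H loses to A). The majority relation contains the cycle A beats D beats F beats A, so there is no Condorcet winner.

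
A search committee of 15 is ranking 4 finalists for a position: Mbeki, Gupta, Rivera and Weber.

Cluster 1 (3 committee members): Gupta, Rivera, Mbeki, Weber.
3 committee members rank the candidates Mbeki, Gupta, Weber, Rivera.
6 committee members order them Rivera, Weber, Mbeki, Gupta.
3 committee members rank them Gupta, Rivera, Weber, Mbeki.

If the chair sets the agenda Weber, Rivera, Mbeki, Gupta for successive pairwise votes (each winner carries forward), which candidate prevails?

Gupta

Round 1: Weber vs Rivera — 3–12, Rivera advances.
Round 2: Rivera vs Mbeki — 12–3, Rivera advances.
Round 3: Rivera vs Gupta — 6–9, Gupta advances.
The agenda winner is Gupta.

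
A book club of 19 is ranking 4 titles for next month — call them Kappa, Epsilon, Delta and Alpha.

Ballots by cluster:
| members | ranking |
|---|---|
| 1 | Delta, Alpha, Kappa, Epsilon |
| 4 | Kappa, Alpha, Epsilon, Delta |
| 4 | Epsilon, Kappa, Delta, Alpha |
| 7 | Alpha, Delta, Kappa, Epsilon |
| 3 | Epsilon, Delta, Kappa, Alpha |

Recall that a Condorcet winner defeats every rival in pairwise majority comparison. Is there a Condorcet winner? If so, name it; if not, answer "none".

none

Pairwise majorities:
Kappa vs Epsilon: Kappa, 12–7.
Kappa vs Delta: Delta wins 11–8.
Kappa vs Alpha: Kappa wins 11–8.
Epsilon–Delta: Epsilon 11–8.
Epsilon vs Alpha: Alpha wins 12–7.
Delta vs Alpha: Alpha wins 11–8.
Every book loses at least once (Kappa loses to Delta; Epsilon loses to Kappa; Delta loses to Epsilon; Alpha loses to Kappa). The majority relation contains the cycle Kappa > Epsilon > Delta > Kappa, so there is no Condorcet winner.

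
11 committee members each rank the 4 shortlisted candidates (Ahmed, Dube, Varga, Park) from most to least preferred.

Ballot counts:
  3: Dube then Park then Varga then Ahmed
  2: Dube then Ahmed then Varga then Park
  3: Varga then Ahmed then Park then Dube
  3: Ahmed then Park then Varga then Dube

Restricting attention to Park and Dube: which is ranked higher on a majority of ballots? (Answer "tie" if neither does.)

Ballots ranking Park above Dube: 3 + 3 = 6.
Ballots ranking Dube above Park: 11 − 6 = 5.
Park wins the head-to-head 6–5.

Park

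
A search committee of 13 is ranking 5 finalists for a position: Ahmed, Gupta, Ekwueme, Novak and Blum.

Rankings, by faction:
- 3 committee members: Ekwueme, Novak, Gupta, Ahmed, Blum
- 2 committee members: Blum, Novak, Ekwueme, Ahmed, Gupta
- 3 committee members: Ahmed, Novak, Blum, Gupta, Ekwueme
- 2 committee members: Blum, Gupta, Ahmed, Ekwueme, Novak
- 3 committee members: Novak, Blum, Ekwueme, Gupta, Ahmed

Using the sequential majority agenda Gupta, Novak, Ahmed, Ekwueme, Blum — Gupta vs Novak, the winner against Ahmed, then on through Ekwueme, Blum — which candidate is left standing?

Novak

Round 1: Gupta vs Novak — 2–11, Novak advances.
Round 2: Novak vs Ahmed — 8–5, Novak advances.
Round 3: Novak vs Ekwueme — 8–5, Novak advances.
Round 4: Novak vs Blum — 9–4, Novak advances.
Novak survives the agenda.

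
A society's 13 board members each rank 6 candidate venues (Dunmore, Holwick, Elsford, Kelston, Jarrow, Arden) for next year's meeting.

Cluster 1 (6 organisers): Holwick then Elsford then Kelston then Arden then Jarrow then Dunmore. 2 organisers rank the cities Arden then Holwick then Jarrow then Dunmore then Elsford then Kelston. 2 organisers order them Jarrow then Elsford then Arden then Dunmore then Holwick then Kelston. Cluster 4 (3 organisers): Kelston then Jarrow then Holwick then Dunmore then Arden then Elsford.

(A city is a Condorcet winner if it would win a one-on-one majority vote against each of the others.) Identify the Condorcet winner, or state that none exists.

Holwick

Pairwise majorities:
Dunmore vs Holwick: 2 to 11, Holwick.
Dunmore vs Elsford: Dunmore is ranked higher on 2+3 = 5 ballots, Elsford on 8. Elsford wins 8–5.
Dunmore vs Kelston: 2+2 = 4 for Dunmore, 9 for Kelston — Kelston by 9–4.
Dunmore vs Jarrow: 0 to 13, Jarrow.
Dunmore vs Arden: 3 to 10, Arden.
Holwick vs Elsford: 6+2+3 = 11 for Holwick, 2 for Elsford — Holwick by 11–2.
Holwick vs Kelston: Holwick preferred on 6+2+2 = 10 ballots; Holwick wins 10–3.
Holwick vs Jarrow: 6+2 = 8 for Holwick, 5 for Jarrow — Holwick by 8–5.
Holwick vs Arden: Holwick is ranked higher on 6+3 = 9 ballots, Arden on 4. Holwick wins 9–4.
Elsford vs Kelston: 6+2+2 = 10 for Elsford, 3 for Kelston — Elsford by 10–3.
Elsford vs Jarrow: Elsford preferred on 6 ballots; Jarrow wins 7–6.
Elsford vs Arden: 8 to 5, Elsford.
Kelston vs Jarrow: Kelston is ranked higher on 6+3 = 9 ballots, Jarrow on 4. Kelston wins 9–4.
Kelston vs Arden: 9 to 4, Kelston.
Jarrow vs Arden: 2+3 = 5 for Jarrow, 8 for Arden — Arden by 8–5.
Holwick beats each of Dunmore, Elsford, Kelston, Jarrow, Arden — Holwick is the Condorcet winner.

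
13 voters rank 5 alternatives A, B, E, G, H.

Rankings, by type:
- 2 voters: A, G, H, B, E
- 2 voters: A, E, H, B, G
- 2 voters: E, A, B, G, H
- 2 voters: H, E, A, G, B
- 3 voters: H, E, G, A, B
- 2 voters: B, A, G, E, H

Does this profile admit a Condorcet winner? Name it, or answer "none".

none

Head-to-head results (13 voters):
A vs B: A is ranked higher on 2+2+2+2+3 = 11 ballots, B on 2. A wins 11–2.
A–E: E 7–6.
A vs G: A, 10–3.
A–H: A 8–5.
B vs E: B is ranked higher on 2+2 = 4 ballots, E on 9. E wins 9–4.
B vs G: B is ranked higher on 2+2+2 = 6 ballots, G on 7. G wins 7–6.
B vs H: 4 to 9, H.
E–G: E 9–4.
E vs H: H wins 7–6.
G vs H: H wins 7–6.
No alternative is unbeaten: A loses to E; B loses to A; E loses to H; G loses to A; H loses to A. In particular A beats H beats E beats A is a majority cycle — no Condorcet winner exists.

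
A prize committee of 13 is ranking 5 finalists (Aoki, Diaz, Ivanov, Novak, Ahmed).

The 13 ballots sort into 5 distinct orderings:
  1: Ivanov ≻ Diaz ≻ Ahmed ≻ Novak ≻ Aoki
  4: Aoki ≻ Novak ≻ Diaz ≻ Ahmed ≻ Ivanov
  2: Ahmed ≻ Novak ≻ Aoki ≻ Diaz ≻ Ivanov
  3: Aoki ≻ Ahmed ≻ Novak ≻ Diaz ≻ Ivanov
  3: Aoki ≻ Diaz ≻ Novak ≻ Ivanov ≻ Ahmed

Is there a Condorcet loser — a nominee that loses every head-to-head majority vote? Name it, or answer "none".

Pairwise majorities:
Aoki–Diaz: Aoki 12–1.
Aoki vs Ivanov: Aoki is ranked higher on 4+2+3+3 = 12 ballots, Ivanov on 1. Aoki wins 12–1.
Aoki vs Novak: Aoki preferred on 4+3+3 = 10 ballots; Aoki wins 10–3.
Aoki vs Ahmed: 4+3+3 = 10 for Aoki, 3 for Ahmed — Aoki by 10–3.
Diaz vs Ivanov: Diaz preferred on 4+2+3+3 = 12 ballots; Diaz wins 12–1.
Diaz vs Novak: Diaz is ranked higher on 1+3 = 4 ballots, Novak on 9. Novak wins 9–4.
Diaz vs Ahmed: 8 to 5, Diaz.
Ivanov vs Novak: Ivanov preferred on 1 ballot; Novak wins 12–1.
Ivanov vs Ahmed: Ivanov is ranked higher on 1+3 = 4 ballots, Ahmed on 9. Ahmed wins 9–4.
Novak vs Ahmed: Novak is ranked higher on 4+3 = 7 ballots, Ahmed on 6. Novak wins 7–6.
Ivanov is beaten in every head-to-head and is the Condorcet loser.

Ivanov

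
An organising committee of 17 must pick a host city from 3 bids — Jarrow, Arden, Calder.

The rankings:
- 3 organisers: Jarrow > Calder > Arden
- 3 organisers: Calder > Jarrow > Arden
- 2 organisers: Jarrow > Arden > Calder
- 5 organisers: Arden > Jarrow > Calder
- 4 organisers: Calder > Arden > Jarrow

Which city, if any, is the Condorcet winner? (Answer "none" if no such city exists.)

none

Pairwise majorities:
Jarrow vs Arden: Jarrow preferred on 3+3+2 = 8 ballots; Arden wins 9–8.
Jarrow vs Calder: 10 to 7, Jarrow.
Arden vs Calder: Arden is ranked higher on 2+5 = 7 ballots, Calder on 10. Calder wins 10–7.
No city is unbeaten: Jarrow loses to Arden; Arden loses to Calder; Calder loses to Jarrow. In particular Jarrow → Calder → Arden → Jarrow is a majority cycle — no Condorcet winner exists.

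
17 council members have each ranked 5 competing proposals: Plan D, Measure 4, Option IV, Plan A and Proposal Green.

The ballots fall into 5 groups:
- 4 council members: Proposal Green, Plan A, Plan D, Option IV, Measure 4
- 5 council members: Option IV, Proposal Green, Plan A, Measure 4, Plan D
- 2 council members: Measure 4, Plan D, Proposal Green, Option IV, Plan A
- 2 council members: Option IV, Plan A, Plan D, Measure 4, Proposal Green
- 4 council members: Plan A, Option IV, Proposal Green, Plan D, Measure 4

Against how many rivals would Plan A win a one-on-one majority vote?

Plan A against each rival (17 council members):
Plan A–Plan D: Plan A 15–2.
Plan A vs Measure 4: Plan A, 15–2.
Plan A vs Option IV: Option IV wins 9–8.
Plan A vs Proposal Green: Proposal Green wins 11–6.
Plan A beats Plan D, Measure 4; loses to Option IV, Proposal Green — 2 pairwise wins.

2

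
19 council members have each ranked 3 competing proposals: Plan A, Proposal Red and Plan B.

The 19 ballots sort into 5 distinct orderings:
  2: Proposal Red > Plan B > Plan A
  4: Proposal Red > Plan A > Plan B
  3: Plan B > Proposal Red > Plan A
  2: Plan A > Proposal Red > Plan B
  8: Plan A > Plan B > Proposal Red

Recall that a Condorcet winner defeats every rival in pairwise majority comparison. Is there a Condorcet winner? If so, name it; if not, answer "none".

Plan A

Head-to-head results (19 council members):
Plan A vs Proposal Red: Plan A is ranked higher on 2+8 = 10 ballots, Proposal Red on 9. Plan A wins 10–9.
Plan A vs Plan B: Plan A preferred on 4+2+8 = 14 ballots; Plan A wins 14–5.
Proposal Red vs Plan B: Plan B wins 11–8.
Plan A wins every pairwise contest, so Plan A is the Condorcet winner.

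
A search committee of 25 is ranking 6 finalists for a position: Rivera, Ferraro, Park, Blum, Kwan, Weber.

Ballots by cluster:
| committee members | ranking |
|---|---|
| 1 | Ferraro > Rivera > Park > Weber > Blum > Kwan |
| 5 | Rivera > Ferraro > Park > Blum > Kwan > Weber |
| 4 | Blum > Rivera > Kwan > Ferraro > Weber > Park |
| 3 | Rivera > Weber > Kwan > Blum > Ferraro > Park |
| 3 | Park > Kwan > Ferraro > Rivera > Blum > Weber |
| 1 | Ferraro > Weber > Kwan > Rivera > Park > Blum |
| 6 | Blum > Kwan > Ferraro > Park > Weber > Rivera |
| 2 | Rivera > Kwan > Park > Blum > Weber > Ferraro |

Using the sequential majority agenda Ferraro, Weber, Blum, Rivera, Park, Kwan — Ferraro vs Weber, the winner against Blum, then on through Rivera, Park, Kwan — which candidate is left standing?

Rivera

Round 1: Ferraro vs Weber — 20–5, Ferraro advances.
Round 2: Ferraro vs Blum — 10–15, Blum advances.
Round 3: Blum vs Rivera — 10–15, Rivera advances.
Round 4: Rivera vs Park — 16–9, Rivera advances.
Round 5: Rivera vs Kwan — 15–10, Rivera advances.
Rivera survives the agenda.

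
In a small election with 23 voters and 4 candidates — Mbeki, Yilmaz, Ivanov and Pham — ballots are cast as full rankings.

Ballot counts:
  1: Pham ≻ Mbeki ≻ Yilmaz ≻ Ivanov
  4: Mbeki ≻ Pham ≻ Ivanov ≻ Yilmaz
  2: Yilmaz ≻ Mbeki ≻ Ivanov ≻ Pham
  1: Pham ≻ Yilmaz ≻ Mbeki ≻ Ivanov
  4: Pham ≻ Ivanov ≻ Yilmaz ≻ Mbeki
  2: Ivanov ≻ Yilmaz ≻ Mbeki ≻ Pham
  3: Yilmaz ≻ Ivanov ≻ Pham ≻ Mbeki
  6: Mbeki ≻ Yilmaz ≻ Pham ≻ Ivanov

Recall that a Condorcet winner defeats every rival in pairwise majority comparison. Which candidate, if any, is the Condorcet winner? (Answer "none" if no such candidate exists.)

Check each pair by majority over 23 ballots:
Mbeki vs Yilmaz: Yilmaz, 12–11.
Mbeki vs Ivanov: Mbeki preferred on 1+4+2+1+6 = 14 ballots; Mbeki wins 14–9.
Mbeki vs Pham: 4+2+2+6 = 14 for Mbeki, 9 for Pham — Mbeki by 14–9.
Yilmaz–Ivanov: Yilmaz 13–10.
Yilmaz vs Pham: 2+2+3+6 = 13 for Yilmaz, 10 for Pham — Yilmaz by 13–10.
Ivanov–Pham: Pham 16–7.
Yilmaz wins every pairwise contest, so Yilmaz is the Condorcet winner.

Yilmaz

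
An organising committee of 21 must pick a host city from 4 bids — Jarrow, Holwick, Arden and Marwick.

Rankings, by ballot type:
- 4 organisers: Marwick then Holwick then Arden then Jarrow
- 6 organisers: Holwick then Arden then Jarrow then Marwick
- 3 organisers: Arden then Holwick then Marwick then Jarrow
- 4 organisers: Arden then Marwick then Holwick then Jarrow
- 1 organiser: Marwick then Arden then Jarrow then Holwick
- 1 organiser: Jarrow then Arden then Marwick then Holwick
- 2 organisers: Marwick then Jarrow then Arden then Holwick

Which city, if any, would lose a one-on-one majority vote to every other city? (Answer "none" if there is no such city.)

Jarrow

Pairwise majorities:
Jarrow vs Holwick: 1+1+2 = 4 for Jarrow, 17 for Holwick — Holwick by 17–4.
Jarrow vs Arden: Jarrow preferred on 1+2 = 3 ballots; Arden wins 18–3.
Jarrow vs Marwick: Marwick wins 14–7.
Holwick vs Arden: Holwick preferred on 4+6 = 10 ballots; Arden wins 11–10.
Holwick vs Marwick: 6+3 = 9 for Holwick, 12 for Marwick — Marwick by 12–9.
Arden vs Marwick: 14 to 7, Arden.
Jarrow loses to every other city — it is the Condorcet loser.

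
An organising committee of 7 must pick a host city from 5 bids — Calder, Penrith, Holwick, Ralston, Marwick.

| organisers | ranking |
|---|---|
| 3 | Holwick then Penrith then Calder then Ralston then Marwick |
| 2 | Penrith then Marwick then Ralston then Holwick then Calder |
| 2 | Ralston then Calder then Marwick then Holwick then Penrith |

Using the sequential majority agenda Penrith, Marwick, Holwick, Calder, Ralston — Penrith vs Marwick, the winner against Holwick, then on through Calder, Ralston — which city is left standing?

Ralston

Round 1: Penrith vs Marwick — 5–2, Penrith advances.
Round 2: Penrith vs Holwick — 2–5, Holwick advances.
Round 3: Holwick vs Calder — 5–2, Holwick advances.
Round 4: Holwick vs Ralston — 3–4, Ralston advances.
The agenda winner is Ralston.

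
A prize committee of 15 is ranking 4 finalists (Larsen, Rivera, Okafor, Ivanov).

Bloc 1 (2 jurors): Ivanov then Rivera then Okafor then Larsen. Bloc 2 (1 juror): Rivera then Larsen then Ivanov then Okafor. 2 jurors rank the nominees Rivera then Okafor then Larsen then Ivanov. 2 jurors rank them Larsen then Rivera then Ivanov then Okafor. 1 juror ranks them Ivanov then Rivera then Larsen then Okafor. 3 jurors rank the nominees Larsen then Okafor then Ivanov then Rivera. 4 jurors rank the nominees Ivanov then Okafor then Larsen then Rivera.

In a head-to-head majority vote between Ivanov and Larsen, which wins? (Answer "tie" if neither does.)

Larsen

Ballots ranking Ivanov above Larsen: 2 + 1 + 4 = 7.
Ballots ranking Larsen above Ivanov: 15 − 7 = 8.
Larsen wins the head-to-head 8–7.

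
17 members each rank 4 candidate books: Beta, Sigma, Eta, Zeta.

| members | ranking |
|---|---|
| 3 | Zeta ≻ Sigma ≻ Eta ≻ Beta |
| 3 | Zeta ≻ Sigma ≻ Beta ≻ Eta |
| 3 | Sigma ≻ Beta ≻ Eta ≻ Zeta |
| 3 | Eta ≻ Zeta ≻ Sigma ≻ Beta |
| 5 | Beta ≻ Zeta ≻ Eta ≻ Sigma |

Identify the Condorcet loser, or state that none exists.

Pairwise majorities:
Beta vs Sigma: 5 for Beta, 12 for Sigma — Sigma by 12–5.
Beta–Eta: Beta 11–6.
Beta vs Zeta: Beta is ranked higher on 3+5 = 8 ballots, Zeta on 9. Zeta wins 9–8.
Sigma vs Eta: 3+3+3 = 9 for Sigma, 8 for Eta — Sigma by 9–8.
Sigma vs Zeta: 3 for Sigma, 14 for Zeta — Zeta by 14–3.
Eta vs Zeta: Eta preferred on 3+3 = 6 ballots; Zeta wins 11–6.
Eta loses to every other book — it is the Condorcet loser.

Eta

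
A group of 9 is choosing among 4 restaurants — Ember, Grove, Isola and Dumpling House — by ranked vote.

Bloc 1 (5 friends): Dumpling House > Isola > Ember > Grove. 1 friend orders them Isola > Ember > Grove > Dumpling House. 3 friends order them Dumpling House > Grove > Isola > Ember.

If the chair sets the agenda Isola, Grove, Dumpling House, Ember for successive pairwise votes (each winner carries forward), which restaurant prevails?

Dumpling House

Round 1: Isola vs Grove — 6–3, Isola advances.
Round 2: Isola vs Dumpling House — 1–8, Dumpling House advances.
Round 3: Dumpling House vs Ember — 8–1, Dumpling House advances.
Dumpling House survives the agenda.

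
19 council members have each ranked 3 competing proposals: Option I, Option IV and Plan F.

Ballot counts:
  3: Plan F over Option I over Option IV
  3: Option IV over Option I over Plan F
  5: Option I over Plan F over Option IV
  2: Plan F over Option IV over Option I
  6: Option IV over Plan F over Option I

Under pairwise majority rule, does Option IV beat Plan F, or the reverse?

Plan F

Ballots ranking Option IV above Plan F: 3 + 6 = 9.
Ballots ranking Plan F above Option IV: 19 − 9 = 10.
Plan F wins the head-to-head 10–9.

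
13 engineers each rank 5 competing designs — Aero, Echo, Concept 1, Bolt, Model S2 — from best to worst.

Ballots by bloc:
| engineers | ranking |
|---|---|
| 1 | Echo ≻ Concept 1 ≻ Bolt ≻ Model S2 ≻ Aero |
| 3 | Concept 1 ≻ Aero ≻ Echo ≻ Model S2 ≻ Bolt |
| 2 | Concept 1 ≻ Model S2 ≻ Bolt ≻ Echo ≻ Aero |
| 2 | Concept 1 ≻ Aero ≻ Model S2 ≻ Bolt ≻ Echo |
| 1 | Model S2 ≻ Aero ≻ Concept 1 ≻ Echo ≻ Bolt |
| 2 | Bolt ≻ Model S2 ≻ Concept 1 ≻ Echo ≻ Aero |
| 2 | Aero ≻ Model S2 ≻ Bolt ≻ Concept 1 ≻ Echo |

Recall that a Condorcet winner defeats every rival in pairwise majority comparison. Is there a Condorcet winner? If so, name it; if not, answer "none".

Check each pair by majority over 13 ballots:
Aero–Echo: Aero 8–5.
Aero vs Concept 1: 3 to 10, Concept 1.
Aero vs Bolt: Aero wins 8–5.
Aero vs Model S2: Aero, 7–6.
Echo–Concept 1: Concept 1 12–1.
Echo–Bolt: Bolt 8–5.
Echo vs Model S2: Echo is ranked higher on 1+3 = 4 ballots, Model S2 on 9. Model S2 wins 9–4.
Concept 1 vs Bolt: Concept 1, 9–4.
Concept 1 vs Model S2: Concept 1 wins 8–5.
Bolt vs Model S2: 1+2 = 3 for Bolt, 10 for Model S2 — Model S2 by 10–3.
Concept 1 wins every pairwise contest, so Concept 1 is the Condorcet winner.

Concept 1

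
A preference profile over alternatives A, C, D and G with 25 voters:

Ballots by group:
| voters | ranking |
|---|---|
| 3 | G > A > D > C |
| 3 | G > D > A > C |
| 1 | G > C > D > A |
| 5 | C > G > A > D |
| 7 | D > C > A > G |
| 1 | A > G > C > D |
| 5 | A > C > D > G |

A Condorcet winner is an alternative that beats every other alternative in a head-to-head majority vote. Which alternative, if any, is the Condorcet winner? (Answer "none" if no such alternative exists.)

none

Head-to-head results (25 voters):
A vs C: A is ranked higher on 3+3+1+5 = 12 ballots, C on 13. C wins 13–12.
A vs D: A preferred on 3+5+1+5 = 14 ballots; A wins 14–11.
A vs G: 7+1+5 = 13 for A, 12 for G — A by 13–12.
C vs D: D wins 13–12.
C vs G: C is ranked higher on 5+7+5 = 17 ballots, G on 8. C wins 17–8.
D vs G: G, 13–12.
No alternative is unbeaten: A loses to C; C loses to D; D loses to A; G loses to A. In particular A beats D beats C beats A is a majority cycle — no Condorcet winner exists.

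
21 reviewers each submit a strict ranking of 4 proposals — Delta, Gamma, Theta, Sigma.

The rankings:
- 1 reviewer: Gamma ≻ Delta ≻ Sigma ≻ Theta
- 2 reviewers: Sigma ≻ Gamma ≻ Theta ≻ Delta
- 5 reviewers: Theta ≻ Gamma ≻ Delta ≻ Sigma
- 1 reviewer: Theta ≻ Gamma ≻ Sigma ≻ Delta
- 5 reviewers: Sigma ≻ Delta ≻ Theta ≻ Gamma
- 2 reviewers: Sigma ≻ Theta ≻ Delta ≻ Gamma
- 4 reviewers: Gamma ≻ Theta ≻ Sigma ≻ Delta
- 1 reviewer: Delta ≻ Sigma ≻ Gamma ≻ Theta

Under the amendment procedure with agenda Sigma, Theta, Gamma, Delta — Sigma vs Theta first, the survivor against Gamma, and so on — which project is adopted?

Round 1: Sigma vs Theta — 11–10, Sigma advances.
Round 2: Sigma vs Gamma — 10–11, Gamma advances.
Round 3: Gamma vs Delta — 13–8, Gamma advances.
The agenda winner is Gamma.

Gamma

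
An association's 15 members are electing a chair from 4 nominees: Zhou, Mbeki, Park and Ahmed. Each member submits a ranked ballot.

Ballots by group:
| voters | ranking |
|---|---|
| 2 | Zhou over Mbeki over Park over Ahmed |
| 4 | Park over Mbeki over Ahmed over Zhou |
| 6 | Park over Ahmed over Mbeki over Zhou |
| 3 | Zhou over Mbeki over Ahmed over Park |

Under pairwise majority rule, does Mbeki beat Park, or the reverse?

Ballots ranking Mbeki above Park: 2 + 3 = 5.
Ballots ranking Park above Mbeki: 15 − 5 = 10.
Park wins the head-to-head 10–5.

Park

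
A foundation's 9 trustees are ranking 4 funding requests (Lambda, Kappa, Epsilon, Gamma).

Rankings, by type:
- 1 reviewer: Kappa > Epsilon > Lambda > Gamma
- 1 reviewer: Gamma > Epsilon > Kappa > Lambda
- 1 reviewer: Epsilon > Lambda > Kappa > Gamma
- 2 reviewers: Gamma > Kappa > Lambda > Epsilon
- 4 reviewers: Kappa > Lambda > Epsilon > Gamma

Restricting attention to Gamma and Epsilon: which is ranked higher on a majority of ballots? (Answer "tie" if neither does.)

Epsilon

Ballots ranking Gamma above Epsilon: 1 + 2 = 3.
Ballots ranking Epsilon above Gamma: 9 − 3 = 6.
Epsilon wins the head-to-head 6–3.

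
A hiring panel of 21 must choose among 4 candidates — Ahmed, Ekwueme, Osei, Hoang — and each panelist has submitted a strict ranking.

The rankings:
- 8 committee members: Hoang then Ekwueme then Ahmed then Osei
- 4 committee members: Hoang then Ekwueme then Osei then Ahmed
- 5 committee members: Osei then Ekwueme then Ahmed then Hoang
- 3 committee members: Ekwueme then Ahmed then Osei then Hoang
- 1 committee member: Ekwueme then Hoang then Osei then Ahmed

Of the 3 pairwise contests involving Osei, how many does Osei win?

Osei against each rival (21 committee members):
Osei vs Ahmed: 10 to 11, Ahmed.
Osei vs Ekwueme: Osei preferred on 5 ballots; Ekwueme wins 16–5.
Osei vs Hoang: Hoang, 13–8.
Osei beats no one; loses to Ahmed, Ekwueme, Hoang — 0 pairwise wins.

0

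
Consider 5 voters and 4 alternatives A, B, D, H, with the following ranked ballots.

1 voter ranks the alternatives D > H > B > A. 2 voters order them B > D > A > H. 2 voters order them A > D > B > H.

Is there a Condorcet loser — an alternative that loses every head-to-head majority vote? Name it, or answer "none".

Head-to-head results (5 voters):
A vs B: 2 to 3, B.
A vs D: 2 to 3, D.
A vs H: A is ranked higher on 2+2 = 4 ballots, H on 1. A wins 4–1.
B vs D: D wins 3–2.
B vs H: B preferred on 2+2 = 4 ballots; B wins 4–1.
D–H: D 5–0.
Only H has no wins; H is the Condorcet loser.

H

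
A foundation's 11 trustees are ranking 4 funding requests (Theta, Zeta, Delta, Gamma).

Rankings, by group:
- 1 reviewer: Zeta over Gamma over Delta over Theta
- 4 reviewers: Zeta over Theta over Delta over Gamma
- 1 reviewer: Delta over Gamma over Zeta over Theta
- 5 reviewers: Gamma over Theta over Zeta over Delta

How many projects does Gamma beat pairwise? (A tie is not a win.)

3

Gamma against each rival (11 reviewers):
Gamma vs Theta: Gamma is ranked higher on 1+1+5 = 7 ballots, Theta on 4. Gamma wins 7–4.
Gamma–Zeta: Gamma 6–5.
Gamma vs Delta: Gamma, 6–5.
Gamma beats Theta, Zeta, Delta — 3 pairwise wins.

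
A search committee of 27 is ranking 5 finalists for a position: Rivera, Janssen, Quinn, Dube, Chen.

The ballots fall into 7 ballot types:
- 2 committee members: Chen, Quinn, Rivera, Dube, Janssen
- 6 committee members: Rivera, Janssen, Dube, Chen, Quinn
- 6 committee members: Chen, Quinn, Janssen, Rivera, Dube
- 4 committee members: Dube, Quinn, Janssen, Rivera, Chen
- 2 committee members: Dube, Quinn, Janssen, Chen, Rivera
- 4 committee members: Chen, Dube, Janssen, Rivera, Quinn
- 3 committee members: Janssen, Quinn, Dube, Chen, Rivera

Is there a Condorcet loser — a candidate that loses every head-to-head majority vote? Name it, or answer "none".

none

Head-to-head results (27 committee members):
Rivera vs Janssen: Janssen, 19–8.
Rivera vs Quinn: Rivera preferred on 6+4 = 10 ballots; Quinn wins 17–10.
Rivera vs Dube: Rivera wins 14–13.
Rivera vs Chen: 10 to 17, Chen.
Janssen vs Quinn: Quinn, 14–13.
Janssen vs Dube: Janssen, 15–12.
Janssen vs Chen: Janssen preferred on 6+4+2+3 = 15 ballots; Janssen wins 15–12.
Quinn vs Dube: Dube wins 16–11.
Quinn vs Chen: Chen wins 18–9.
Dube–Chen: Dube 15–12.
Every candidate wins at least one matchup (Rivera beats Dube; Janssen beats Rivera; Quinn beats Rivera; Dube beats Quinn; Chen beats Rivera), so there is no Condorcet loser.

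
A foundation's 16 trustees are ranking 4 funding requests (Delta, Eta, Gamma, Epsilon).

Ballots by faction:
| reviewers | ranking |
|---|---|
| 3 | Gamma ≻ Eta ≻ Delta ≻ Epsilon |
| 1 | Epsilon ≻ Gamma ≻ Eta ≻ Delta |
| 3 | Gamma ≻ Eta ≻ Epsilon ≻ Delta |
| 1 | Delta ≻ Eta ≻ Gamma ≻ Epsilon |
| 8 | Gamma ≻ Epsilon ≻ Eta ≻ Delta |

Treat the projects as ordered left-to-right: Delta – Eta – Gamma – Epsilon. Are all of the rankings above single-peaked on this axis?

yes

Axis positions: Delta=1, Eta=2, Gamma=3, Epsilon=4.
Faction 1 (peak Gamma at position 3): ranking walks positions 3-2-1-4, expanding outward from the peak — single-peaked.
Faction 2 (peak Epsilon at position 4): ranking walks positions 4-3-2-1, expanding outward from the peak — single-peaked.
Faction 3 (peak Gamma at position 3): ranking walks positions 3-2-4-1, expanding outward from the peak — single-peaked.
Faction 4 (peak Delta at position 1): ranking walks positions 1-2-3-4, expanding outward from the peak — single-peaked.
Faction 5 (peak Gamma at position 3): ranking walks positions 3-4-2-1, expanding outward from the peak — single-peaked.
Every ranking is single-peaked on this axis.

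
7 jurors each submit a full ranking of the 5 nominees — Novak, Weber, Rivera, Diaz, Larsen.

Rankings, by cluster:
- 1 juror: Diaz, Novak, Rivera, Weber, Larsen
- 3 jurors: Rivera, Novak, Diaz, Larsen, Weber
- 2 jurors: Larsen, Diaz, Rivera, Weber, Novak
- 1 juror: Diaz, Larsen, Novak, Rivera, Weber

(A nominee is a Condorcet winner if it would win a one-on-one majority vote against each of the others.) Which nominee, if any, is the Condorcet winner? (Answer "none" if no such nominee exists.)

Head-to-head results (7 jurors):
Novak–Weber: Novak 5–2.
Novak vs Rivera: 1+1 = 2 for Novak, 5 for Rivera — Rivera by 5–2.
Novak vs Diaz: Novak preferred on 3 ballots; Diaz wins 4–3.
Novak vs Larsen: 4 to 3, Novak.
Weber vs Rivera: Rivera wins 7–0.
Weber vs Diaz: 0 to 7, Diaz.
Weber vs Larsen: 1 to 6, Larsen.
Rivera vs Diaz: Rivera is ranked higher on 3 ballots, Diaz on 4. Diaz wins 4–3.
Rivera vs Larsen: Rivera, 4–3.
Diaz vs Larsen: Diaz, 5–2.
Diaz beats each of Novak, Weber, Rivera, Larsen — Diaz is the Condorcet winner.

Diaz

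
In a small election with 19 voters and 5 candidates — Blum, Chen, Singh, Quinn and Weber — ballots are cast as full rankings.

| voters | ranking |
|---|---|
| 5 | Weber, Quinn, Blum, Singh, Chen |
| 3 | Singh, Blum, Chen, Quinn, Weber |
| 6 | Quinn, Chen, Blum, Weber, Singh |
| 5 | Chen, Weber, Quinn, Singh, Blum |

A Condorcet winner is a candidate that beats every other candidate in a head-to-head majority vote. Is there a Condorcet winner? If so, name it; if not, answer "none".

Pairwise majorities:
Blum vs Chen: Chen wins 11–8.
Blum vs Singh: Blum, 11–8.
Blum–Quinn: Quinn 16–3.
Blum vs Weber: Weber wins 10–9.
Chen–Singh: Chen 11–8.
Chen vs Quinn: Chen is ranked higher on 3+5 = 8 ballots, Quinn on 11. Quinn wins 11–8.
Chen vs Weber: Chen, 14–5.
Singh vs Quinn: Quinn, 16–3.
Singh vs Weber: Weber, 16–3.
Quinn–Weber: Weber 10–9.
No candidate is unbeaten: Blum loses to Chen; Chen loses to Quinn; Singh loses to Blum; Quinn loses to Weber; Weber loses to Chen. In particular Chen > Weber > Quinn > Chen is a majority cycle — no Condorcet winner exists.

none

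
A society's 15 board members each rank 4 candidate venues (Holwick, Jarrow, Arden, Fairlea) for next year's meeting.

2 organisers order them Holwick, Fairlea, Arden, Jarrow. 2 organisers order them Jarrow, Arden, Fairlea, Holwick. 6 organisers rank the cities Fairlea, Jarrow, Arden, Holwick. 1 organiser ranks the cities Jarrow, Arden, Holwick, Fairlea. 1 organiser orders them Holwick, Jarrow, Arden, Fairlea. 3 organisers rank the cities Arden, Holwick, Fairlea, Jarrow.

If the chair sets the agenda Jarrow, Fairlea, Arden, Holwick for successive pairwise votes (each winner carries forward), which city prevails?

Fairlea

Round 1: Jarrow vs Fairlea — 4–11, Fairlea advances.
Round 2: Fairlea vs Arden — 8–7, Fairlea advances.
Round 3: Fairlea vs Holwick — 8–7, Fairlea advances.
The agenda winner is Fairlea.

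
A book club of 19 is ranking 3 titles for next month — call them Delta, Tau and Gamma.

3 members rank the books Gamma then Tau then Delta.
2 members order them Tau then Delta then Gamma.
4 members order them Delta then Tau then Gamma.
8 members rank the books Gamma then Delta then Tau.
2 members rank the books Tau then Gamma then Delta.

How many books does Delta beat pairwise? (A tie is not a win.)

1

Delta against each rival (19 members):
Delta vs Tau: Delta preferred on 4+8 = 12 ballots; Delta wins 12–7.
Delta vs Gamma: Gamma, 13–6.
Delta beats Tau; loses to Gamma — 1 pairwise win.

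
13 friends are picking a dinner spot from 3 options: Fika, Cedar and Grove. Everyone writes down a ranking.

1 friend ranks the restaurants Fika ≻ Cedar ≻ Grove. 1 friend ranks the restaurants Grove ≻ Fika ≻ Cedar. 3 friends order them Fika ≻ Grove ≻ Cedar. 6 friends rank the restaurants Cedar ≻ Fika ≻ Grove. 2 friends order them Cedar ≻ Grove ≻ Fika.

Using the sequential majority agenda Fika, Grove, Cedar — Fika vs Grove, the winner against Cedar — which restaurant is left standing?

Cedar

Round 1: Fika vs Grove — 10–3, Fika advances.
Round 2: Fika vs Cedar — 5–8, Cedar advances.
The agenda winner is Cedar.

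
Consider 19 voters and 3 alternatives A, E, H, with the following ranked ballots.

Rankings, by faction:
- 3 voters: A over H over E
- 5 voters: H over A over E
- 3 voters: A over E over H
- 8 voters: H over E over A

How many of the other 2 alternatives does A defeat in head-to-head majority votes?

1

A against each rival (19 voters):
A vs E: A is ranked higher on 3+5+3 = 11 ballots, E on 8. A wins 11–8.
A vs H: H, 13–6.
A beats E; loses to H — 1 pairwise win.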